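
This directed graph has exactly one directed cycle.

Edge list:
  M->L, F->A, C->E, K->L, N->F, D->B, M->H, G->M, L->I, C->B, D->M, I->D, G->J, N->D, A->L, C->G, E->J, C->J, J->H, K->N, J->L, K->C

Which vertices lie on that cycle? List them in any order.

D, I, L, M

DFS with gray/black marking from D:
D gray
  M gray
    L gray
      I gray
        I→D: D is gray → back edge
Back edge closes the cycle D → M → L → I → D; its vertices are {D, I, L, M}.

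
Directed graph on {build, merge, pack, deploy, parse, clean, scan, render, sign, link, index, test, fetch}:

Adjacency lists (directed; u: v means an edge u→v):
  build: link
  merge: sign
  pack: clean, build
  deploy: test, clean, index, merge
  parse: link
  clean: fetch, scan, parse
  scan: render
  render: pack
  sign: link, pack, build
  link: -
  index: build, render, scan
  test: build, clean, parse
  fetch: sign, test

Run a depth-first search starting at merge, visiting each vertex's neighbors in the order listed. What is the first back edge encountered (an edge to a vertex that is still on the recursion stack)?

DFS from merge (visiting each vertex's neighbors in the order listed); mark gray on enter, black on exit:
merge gray
  sign gray
    link gray
    link black
    pack gray
      clean gray
        fetch gray
          fetch→sign: sign is gray → back edge
First back edge: fetch → sign.

fetch->sign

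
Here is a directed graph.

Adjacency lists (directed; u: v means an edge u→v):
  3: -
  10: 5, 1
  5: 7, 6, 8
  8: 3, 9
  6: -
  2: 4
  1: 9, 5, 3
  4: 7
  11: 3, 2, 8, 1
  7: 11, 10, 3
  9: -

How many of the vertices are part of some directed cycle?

A vertex is on a directed cycle iff it belongs to a strongly connected component of size ≥ 2 (or has a self-loop).
The vertices on cycles are {1, 2, 4, 5, 7, 10, 11} — 7 in total.

7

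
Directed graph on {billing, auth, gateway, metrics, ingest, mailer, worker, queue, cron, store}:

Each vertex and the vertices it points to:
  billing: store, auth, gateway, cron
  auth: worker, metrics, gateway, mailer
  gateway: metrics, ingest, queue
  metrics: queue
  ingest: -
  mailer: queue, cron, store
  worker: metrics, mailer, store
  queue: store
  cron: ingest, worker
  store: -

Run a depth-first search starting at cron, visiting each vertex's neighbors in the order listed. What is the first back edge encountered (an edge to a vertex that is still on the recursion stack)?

DFS from cron (visiting each vertex's neighbors in the order listed); mark gray on enter, black on exit:
cron gray
  ingest gray
  ingest black
  worker gray
    metrics gray
      queue gray
        store gray
        store black
      queue black
    metrics black
    mailer gray
      mailer→queue: queue black — skip
      mailer→cron: cron is gray → back edge
First back edge: mailer → cron.

mailer→cron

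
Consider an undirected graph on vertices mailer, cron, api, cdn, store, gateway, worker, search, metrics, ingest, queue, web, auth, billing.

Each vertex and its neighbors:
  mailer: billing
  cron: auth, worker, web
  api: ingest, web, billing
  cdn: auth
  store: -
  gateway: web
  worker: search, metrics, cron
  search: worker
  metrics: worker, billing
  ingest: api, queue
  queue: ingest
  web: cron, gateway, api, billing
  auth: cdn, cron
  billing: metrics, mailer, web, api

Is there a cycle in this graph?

DFS, tracking each vertex's parent; an edge to a visited non-parent vertex closes a cycle.
Start from search:
visit search (parent –)
  visit worker (parent search)
    worker–search: parent, skip
    visit metrics (parent worker)
      metrics–worker: parent, skip
      visit billing (parent metrics)
        billing–metrics: parent, skip
        visit mailer (parent billing)
          mailer–billing: parent, skip
        visit web (parent billing)
          visit cron (parent web)
            visit auth (parent cron)
              visit cdn (parent auth)
                cdn–auth: parent, skip
              auth–cron: parent, skip
            cron–worker: worker visited and ≠ parent → cycle
Cycle: worker – metrics – billing – web – cron – worker.

Yes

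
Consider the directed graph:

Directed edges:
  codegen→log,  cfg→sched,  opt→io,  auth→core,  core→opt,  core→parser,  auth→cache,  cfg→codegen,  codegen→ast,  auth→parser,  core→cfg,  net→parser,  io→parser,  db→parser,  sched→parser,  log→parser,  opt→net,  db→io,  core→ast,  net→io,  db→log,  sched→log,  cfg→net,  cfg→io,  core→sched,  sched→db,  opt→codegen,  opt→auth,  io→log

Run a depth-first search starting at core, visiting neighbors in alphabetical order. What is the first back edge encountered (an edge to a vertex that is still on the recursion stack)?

auth->core

DFS from core (visiting neighbors in alphabetical order); mark gray on enter, black on exit:
core gray
  ast gray
  ast black
  cfg gray
    codegen gray
      codegen→ast: ast black — skip
      log gray
        parser gray
        parser black
      log black
    codegen black
    io gray
      io→log: log black — skip
      io→parser: parser black — skip
    io black
    net gray
      net→io: io black — skip
      net→parser: parser black — skip
    net black
    sched gray
      db gray
        db→io: io black — skip
        db→log: log black — skip
        db→parser: parser black — skip
      db black
      sched→log: log black — skip
      sched→parser: parser black — skip
    sched black
  cfg black
  opt gray
    auth gray
      cache gray
      cache black
      auth→core: core is gray → back edge
First back edge: auth → core.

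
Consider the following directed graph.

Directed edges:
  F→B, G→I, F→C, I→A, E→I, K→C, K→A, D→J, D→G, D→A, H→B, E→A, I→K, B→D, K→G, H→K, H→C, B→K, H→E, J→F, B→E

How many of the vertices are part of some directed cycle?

7

A vertex is on a directed cycle iff it belongs to a strongly connected component of size ≥ 2 (or has a self-loop).
The vertices on cycles are {B, D, F, G, I, J, K} — 7 in total.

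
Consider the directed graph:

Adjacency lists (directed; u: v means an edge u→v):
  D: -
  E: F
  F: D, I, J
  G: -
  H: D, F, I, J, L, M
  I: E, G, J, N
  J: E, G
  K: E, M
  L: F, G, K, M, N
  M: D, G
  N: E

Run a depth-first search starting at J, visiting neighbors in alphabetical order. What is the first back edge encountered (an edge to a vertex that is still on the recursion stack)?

I→E

DFS from J (visiting neighbors in alphabetical order); mark gray on enter, black on exit:
J gray
  E gray
    F gray
      D gray
      D black
      I gray
        I→E: E is gray → back edge
First back edge: I → E.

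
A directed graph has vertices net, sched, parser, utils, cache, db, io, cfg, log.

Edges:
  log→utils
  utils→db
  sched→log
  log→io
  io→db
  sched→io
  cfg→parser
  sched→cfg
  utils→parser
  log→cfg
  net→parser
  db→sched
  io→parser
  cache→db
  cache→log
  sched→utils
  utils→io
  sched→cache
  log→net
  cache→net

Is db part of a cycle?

Yes

db is on a cycle iff db can reach itself via ≥1 edge.
db → sched → utils → db — yes.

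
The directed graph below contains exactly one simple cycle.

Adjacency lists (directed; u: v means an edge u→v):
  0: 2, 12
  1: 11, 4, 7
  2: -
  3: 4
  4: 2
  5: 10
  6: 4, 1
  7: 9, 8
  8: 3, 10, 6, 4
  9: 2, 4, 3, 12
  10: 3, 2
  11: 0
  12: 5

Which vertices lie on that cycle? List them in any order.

DFS with gray/black marking from 1:
1 gray
  11 gray
    0 gray
      2 gray
      2 black
      12 gray
        5 gray
          10 gray
            3 gray
              4 gray
                4→2: 2 black — skip
              4 black
            3 black
            10→2: 2 black — skip
          10 black
        5 black
      12 black
    0 black
  11 black
  1→4: 4 black — skip
  7 gray
    9 gray
      9→2: 2 black — skip
      9→4: 4 black — skip
      9→3: 3 black — skip
      9→12: 12 black — skip
    9 black
    8 gray
      8→3: 3 black — skip
      8→10: 10 black — skip
      6 gray
        6→4: 4 black — skip
        6→1: 1 is gray → back edge
Back edge closes the cycle 1 → 7 → 8 → 6 → 1; its vertices are {1, 6, 7, 8}.

1, 6, 7, 8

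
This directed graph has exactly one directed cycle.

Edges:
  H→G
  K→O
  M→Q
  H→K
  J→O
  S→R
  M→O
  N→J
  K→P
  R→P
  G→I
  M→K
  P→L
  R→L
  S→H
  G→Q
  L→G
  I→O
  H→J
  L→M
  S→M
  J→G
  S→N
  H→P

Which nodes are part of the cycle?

K, L, M, P

DFS with gray/black marking from L:
L gray
  M gray
    K gray
      O gray
      O black
      P gray
        P→L: L is gray → back edge
Back edge closes the cycle L → M → K → P → L; its vertices are {K, L, M, P}.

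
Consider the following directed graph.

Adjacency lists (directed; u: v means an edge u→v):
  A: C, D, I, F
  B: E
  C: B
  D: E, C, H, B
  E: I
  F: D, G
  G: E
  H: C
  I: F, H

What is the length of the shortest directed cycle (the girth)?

4

For each vertex v, BFS finds the shortest path from v back to v.
The shortest such closed walk is F → D → E → I → F, length 4.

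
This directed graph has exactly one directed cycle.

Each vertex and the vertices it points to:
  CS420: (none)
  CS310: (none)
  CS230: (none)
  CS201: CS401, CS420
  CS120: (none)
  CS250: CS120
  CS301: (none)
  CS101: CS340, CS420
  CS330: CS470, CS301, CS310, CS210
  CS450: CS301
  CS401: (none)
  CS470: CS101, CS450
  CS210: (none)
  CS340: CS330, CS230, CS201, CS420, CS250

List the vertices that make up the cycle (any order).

CS101, CS330, CS340, CS470

DFS with gray/black marking from CS340:
CS340 gray
  CS330 gray
    CS470 gray
      CS101 gray
        CS101→CS340: CS340 is gray → back edge
Back edge closes the cycle CS340 → CS330 → CS470 → CS101 → CS340; its vertices are {CS101, CS330, CS340, CS470}.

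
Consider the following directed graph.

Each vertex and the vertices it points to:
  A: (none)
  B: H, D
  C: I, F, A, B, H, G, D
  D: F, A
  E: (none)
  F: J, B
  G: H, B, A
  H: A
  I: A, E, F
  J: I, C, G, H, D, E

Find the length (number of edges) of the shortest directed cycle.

3

For each vertex v, BFS finds the shortest path from v back to v.
The shortest such closed walk is J → D → F → J, length 3.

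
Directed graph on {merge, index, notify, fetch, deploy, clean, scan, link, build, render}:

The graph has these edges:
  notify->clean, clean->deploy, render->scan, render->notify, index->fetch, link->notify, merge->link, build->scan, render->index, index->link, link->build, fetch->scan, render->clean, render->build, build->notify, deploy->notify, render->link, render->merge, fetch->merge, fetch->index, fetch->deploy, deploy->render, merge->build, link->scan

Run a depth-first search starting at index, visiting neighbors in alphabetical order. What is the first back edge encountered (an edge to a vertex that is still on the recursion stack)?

DFS from index (visiting neighbors in alphabetical order); mark gray on enter, black on exit:
index gray
  fetch gray
    deploy gray
      notify gray
        clean gray
          clean→deploy: deploy is gray → back edge
First back edge: clean → deploy.

clean->deploy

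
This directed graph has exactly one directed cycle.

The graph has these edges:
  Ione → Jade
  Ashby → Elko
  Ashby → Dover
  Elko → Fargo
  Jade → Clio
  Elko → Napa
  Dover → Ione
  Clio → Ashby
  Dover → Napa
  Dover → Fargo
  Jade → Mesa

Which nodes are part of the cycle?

Clio, Ione, Jade, Ashby, Dover

DFS with gray/black marking from Jade:
Jade gray
  Clio gray
    Ashby gray
      Elko gray
        Fargo gray
        Fargo black
        Napa gray
        Napa black
      Elko black
      Dover gray
        Ione gray
          Ione→Jade: Jade is gray → back edge
Back edge closes the cycle Jade → Clio → Ashby → Dover → Ione → Jade; its vertices are {Clio, Ione, Jade, Ashby, Dover}.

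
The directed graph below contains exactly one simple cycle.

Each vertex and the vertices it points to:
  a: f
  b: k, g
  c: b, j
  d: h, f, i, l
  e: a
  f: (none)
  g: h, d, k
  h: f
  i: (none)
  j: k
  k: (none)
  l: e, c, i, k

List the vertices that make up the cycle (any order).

b, c, d, g, l

DFS with gray/black marking from g:
g gray
  h gray
    f gray
    f black
  h black
  d gray
    d→h: h black — skip
    d→f: f black — skip
    i gray
    i black
    l gray
      e gray
        a gray
          a→f: f black — skip
        a black
      e black
      c gray
        b gray
          k gray
          k black
          b→g: g is gray → back edge
Back edge closes the cycle g → d → l → c → b → g; its vertices are {b, c, d, g, l}.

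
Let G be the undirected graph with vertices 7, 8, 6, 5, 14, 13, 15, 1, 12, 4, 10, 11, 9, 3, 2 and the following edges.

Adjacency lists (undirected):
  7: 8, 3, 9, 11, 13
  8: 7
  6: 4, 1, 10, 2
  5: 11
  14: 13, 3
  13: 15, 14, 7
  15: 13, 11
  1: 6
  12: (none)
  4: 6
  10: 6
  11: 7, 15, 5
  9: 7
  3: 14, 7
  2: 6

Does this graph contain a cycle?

Yes

DFS, tracking each vertex's parent; an edge to a visited non-parent vertex closes a cycle.
Start from 12:
visit 12 (parent –)
visit 7 (parent –)
  visit 8 (parent 7)
    8–7: parent, skip
  visit 3 (parent 7)
    visit 14 (parent 3)
      visit 13 (parent 14)
        visit 15 (parent 13)
          15–13: parent, skip
          visit 11 (parent 15)
            11–7: 7 visited and ≠ parent → cycle
Cycle: 7 – 3 – 14 – 13 – 15 – 11 – 7.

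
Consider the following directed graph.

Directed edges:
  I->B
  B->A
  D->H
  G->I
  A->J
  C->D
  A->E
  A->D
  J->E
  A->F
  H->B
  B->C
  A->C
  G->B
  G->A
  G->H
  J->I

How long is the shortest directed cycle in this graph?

For each vertex v, BFS finds the shortest path from v back to v.
The shortest such closed walk is I → B → A → J → I, length 4.

4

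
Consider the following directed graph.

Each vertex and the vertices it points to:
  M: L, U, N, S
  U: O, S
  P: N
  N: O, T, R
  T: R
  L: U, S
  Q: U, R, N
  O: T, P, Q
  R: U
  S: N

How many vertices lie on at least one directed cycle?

A vertex is on a directed cycle iff it belongs to a strongly connected component of size ≥ 2 (or has a self-loop).
The vertices on cycles are {N, O, P, Q, R, S, T, U} — 8 in total.

8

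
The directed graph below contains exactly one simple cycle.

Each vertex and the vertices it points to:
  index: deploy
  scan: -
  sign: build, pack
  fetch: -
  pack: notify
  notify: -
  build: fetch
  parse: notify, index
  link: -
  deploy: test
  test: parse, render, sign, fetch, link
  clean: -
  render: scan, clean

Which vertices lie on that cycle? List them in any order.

DFS with gray/black marking from test:
test gray
  parse gray
    notify gray
    notify black
    index gray
      deploy gray
        deploy→test: test is gray → back edge
Back edge closes the cycle test → parse → index → deploy → test; its vertices are {test, index, parse, deploy}.

test, index, parse, deploy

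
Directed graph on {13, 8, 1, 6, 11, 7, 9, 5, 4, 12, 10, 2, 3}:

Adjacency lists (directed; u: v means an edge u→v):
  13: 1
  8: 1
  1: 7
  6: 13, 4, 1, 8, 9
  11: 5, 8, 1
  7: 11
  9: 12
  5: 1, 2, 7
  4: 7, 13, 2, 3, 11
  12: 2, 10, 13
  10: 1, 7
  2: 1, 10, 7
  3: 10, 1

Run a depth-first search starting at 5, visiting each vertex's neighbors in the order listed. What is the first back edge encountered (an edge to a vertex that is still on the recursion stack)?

11→5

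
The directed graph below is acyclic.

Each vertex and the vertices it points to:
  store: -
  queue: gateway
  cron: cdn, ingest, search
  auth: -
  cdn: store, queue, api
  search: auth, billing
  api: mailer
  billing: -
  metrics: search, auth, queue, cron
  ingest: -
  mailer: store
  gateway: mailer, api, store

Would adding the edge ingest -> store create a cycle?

No

Adding ingest→store creates a cycle iff store can already reach ingest.
Explore from store: no path reaches ingest. The graph stays acyclic.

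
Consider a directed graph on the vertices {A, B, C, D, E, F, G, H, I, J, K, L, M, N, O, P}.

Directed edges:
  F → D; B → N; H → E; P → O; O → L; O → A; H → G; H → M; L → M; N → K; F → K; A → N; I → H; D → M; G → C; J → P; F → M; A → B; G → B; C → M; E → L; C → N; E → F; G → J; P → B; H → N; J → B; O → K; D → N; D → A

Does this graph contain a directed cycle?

DFS with white/gray/black marking, starting from I:
I gray
  H gray
    E gray
      L gray
        M gray
        M black
      L black
      F gray
        F→M: M black — skip
        K gray
        K black
        D gray
          A gray
            N gray
              N→K: K black — skip
            N black
            B gray
              B→N: N black — skip
            B black
          A black
          D→M: M black — skip
          D→N: N black — skip
        D black
      F black
    E black
    H→M: M black — skip
    H→N: N black — skip
    G gray
      J gray
        P gray
          P→B: B black — skip
          O gray
            O→A: A black — skip
            O→L: L black — skip
            O→K: K black — skip
          O black
        P black
        J→B: B black — skip
      J black
      G→B: B black — skip
      C gray
        C→N: N black — skip
        C→M: M black — skip
      C black
    G black
  H black
I black
Every edge goes to a white or black vertex — no back edge, so the graph is acyclic.

No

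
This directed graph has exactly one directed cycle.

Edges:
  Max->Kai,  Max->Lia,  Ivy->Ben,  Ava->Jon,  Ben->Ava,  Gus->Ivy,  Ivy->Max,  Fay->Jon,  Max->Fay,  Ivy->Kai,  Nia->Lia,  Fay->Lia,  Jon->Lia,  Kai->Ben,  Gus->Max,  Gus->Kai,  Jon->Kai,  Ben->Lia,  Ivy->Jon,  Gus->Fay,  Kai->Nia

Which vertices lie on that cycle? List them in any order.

DFS with gray/black marking from Kai:
Kai gray
  Nia gray
    Lia gray
    Lia black
  Nia black
  Ben gray
    Ben→Lia: Lia black — skip
    Ava gray
      Jon gray
        Jon→Lia: Lia black — skip
        Jon→Kai: Kai is gray → back edge
Back edge closes the cycle Kai → Ben → Ava → Jon → Kai; its vertices are {Ava, Ben, Jon, Kai}.

Ava, Ben, Jon, Kai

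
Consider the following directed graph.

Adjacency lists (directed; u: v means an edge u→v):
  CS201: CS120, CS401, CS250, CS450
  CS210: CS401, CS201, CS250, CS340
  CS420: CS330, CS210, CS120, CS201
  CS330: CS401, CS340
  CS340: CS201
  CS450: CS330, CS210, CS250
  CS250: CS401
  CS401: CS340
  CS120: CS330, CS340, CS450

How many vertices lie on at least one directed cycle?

8

A vertex is on a directed cycle iff it belongs to a strongly connected component of size ≥ 2 (or has a self-loop).
The vertices on cycles are {CS120, CS201, CS210, CS250, CS330, CS340, CS401, CS450} — 8 in total.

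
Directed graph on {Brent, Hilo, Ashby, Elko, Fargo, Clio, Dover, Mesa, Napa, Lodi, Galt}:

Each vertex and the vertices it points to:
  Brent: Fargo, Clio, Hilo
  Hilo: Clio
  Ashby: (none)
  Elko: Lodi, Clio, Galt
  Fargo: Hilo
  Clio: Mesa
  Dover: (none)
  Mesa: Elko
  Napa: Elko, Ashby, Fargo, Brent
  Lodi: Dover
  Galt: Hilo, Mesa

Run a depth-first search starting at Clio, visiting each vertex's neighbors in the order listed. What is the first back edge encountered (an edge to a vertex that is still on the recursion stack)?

DFS from Clio (visiting each vertex's neighbors in the order listed); mark gray on enter, black on exit:
Clio gray
  Mesa gray
    Elko gray
      Lodi gray
        Dover gray
        Dover black
      Lodi black
      Elko→Clio: Clio is gray → back edge
First back edge: Elko → Clio.

Elko->Clio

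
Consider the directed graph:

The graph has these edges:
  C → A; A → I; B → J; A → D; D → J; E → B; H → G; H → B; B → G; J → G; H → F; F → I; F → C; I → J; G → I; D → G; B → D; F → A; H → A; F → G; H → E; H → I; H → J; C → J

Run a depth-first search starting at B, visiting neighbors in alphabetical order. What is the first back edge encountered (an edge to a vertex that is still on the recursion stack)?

DFS from B (visiting neighbors in alphabetical order); mark gray on enter, black on exit:
B gray
  D gray
    G gray
      I gray
        J gray
          J→G: G is gray → back edge
First back edge: J → G.

J→G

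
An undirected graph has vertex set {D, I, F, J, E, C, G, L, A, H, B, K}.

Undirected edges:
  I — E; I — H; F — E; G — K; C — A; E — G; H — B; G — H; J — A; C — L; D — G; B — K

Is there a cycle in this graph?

DFS, tracking each vertex's parent; an edge to a visited non-parent vertex closes a cycle.
Start from J:
visit J (parent –)
  visit A (parent J)
    A–J: parent, skip
    visit C (parent A)
      visit L (parent C)
        L–C: parent, skip
      C–A: parent, skip
visit D (parent –)
  visit G (parent D)
    visit E (parent G)
      visit I (parent E)
        I–E: parent, skip
        visit H (parent I)
          H–I: parent, skip
          H–G: G visited and ≠ parent → cycle
Cycle: G – E – I – H – G.

Yes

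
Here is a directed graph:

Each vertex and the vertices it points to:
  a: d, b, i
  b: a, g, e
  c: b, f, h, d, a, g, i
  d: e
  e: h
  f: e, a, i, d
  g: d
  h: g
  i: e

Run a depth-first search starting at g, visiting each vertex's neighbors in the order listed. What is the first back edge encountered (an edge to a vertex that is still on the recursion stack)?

h→g

DFS from g (visiting each vertex's neighbors in the order listed); mark gray on enter, black on exit:
g gray
  d gray
    e gray
      h gray
        h→g: g is gray → back edge
First back edge: h → g.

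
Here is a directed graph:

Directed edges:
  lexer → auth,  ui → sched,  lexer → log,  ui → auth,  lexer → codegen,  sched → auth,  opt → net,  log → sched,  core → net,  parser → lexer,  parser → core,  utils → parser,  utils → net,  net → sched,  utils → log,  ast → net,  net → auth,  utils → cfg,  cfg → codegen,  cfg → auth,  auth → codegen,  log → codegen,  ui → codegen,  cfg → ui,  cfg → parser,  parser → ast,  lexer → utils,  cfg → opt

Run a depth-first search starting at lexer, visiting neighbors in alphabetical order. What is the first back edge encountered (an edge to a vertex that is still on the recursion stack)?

parser->lexer

DFS from lexer (visiting neighbors in alphabetical order); mark gray on enter, black on exit:
lexer gray
  auth gray
    codegen gray
    codegen black
  auth black
  lexer→codegen: codegen black — skip
  log gray
    log→codegen: codegen black — skip
    sched gray
      sched→auth: auth black — skip
    sched black
  log black
  utils gray
    cfg gray
      cfg→auth: auth black — skip
      cfg→codegen: codegen black — skip
      opt gray
        net gray
          net→auth: auth black — skip
          net→sched: sched black — skip
        net black
      opt black
      parser gray
        ast gray
          ast→net: net black — skip
        ast black
        core gray
          core→net: net black — skip
        core black
        parser→lexer: lexer is gray → back edge
First back edge: parser → lexer.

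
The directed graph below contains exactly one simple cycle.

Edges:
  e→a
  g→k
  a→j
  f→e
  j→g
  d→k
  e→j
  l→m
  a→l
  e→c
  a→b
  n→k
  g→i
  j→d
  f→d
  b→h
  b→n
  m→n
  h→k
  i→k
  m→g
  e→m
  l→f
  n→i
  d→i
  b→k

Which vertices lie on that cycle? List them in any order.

DFS with gray/black marking from e:
e gray
  j gray
    d gray
      k gray
      k black
      i gray
        i→k: k black — skip
      i black
    d black
    g gray
      g→k: k black — skip
      g→i: i black — skip
    g black
  j black
  c gray
  c black
  m gray
    n gray
      n→i: i black — skip
      n→k: k black — skip
    n black
    m→g: g black — skip
  m black
  a gray
    b gray
      b→k: k black — skip
      h gray
        h→k: k black — skip
      h black
      b→n: n black — skip
    b black
    l gray
      f gray
        f→d: d black — skip
        f→e: e is gray → back edge
Back edge closes the cycle e → a → l → f → e; its vertices are {a, e, f, l}.

a, e, f, l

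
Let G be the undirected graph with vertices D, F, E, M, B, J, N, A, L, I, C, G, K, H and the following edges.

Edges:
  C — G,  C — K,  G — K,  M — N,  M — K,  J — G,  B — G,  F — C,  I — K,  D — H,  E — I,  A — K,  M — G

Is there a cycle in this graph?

Yes

DFS, tracking each vertex's parent; an edge to a visited non-parent vertex closes a cycle.
Start from I:
visit I (parent –)
  visit E (parent I)
    E–I: parent, skip
  visit K (parent I)
    K–I: parent, skip
    visit C (parent K)
      visit G (parent C)
        visit B (parent G)
          B–G: parent, skip
        visit M (parent G)
          M–G: parent, skip
          visit N (parent M)
            N–M: parent, skip
          M–K: K visited and ≠ parent → cycle
Cycle: K – C – G – M – K.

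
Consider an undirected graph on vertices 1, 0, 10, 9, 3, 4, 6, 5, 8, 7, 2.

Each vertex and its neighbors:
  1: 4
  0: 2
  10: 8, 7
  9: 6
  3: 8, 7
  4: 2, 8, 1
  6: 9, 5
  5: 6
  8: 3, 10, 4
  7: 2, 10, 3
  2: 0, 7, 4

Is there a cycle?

Yes

DFS, tracking each vertex's parent; an edge to a visited non-parent vertex closes a cycle.
Start from 6:
visit 6 (parent –)
  visit 9 (parent 6)
    9–6: parent, skip
  visit 5 (parent 6)
    5–6: parent, skip
visit 1 (parent –)
  visit 4 (parent 1)
    visit 2 (parent 4)
      visit 0 (parent 2)
        0–2: parent, skip
      visit 7 (parent 2)
        7–2: parent, skip
        visit 10 (parent 7)
          visit 8 (parent 10)
            visit 3 (parent 8)
              3–8: parent, skip
              3–7: 7 visited and ≠ parent → cycle
Cycle: 7 – 10 – 8 – 3 – 7.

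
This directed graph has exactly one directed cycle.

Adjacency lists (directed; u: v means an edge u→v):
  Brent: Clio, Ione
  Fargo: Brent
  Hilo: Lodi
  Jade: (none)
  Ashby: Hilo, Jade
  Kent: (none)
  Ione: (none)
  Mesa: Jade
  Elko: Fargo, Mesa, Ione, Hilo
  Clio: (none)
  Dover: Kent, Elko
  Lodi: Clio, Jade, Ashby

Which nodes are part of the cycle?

Hilo, Lodi, Ashby

DFS with gray/black marking from Hilo:
Hilo gray
  Lodi gray
    Clio gray
    Clio black
    Jade gray
    Jade black
    Ashby gray
      Ashby→Hilo: Hilo is gray → back edge
Back edge closes the cycle Hilo → Lodi → Ashby → Hilo; its vertices are {Hilo, Lodi, Ashby}.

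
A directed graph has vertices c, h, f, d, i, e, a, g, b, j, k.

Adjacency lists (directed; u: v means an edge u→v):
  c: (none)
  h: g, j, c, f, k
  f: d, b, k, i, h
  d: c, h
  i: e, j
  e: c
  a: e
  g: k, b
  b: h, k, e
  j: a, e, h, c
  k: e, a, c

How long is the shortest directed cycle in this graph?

2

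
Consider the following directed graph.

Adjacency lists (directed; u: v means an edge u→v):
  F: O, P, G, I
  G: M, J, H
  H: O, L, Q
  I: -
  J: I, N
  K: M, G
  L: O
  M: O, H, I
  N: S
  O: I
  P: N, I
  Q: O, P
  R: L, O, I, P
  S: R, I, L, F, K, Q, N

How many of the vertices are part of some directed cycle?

A vertex is on a directed cycle iff it belongs to a strongly connected component of size ≥ 2 (or has a self-loop).
The vertices on cycles are {F, G, H, J, K, M, N, P, Q, R, S} — 11 in total.

11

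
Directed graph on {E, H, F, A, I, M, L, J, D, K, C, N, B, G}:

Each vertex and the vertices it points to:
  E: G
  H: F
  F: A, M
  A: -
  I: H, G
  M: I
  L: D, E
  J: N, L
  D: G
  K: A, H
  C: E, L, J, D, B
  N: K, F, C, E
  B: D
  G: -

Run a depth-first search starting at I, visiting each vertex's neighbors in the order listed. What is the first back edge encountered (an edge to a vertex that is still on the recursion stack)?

DFS from I (visiting each vertex's neighbors in the order listed); mark gray on enter, black on exit:
I gray
  H gray
    F gray
      A gray
      A black
      M gray
        M→I: I is gray → back edge
First back edge: M → I.

M->I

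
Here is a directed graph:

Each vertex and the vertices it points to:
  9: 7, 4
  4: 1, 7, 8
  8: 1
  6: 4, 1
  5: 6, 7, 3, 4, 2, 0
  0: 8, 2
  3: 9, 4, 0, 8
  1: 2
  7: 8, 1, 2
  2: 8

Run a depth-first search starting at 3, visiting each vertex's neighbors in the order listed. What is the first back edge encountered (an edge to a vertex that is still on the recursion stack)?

2→8

DFS from 3 (visiting each vertex's neighbors in the order listed); mark gray on enter, black on exit:
3 gray
  9 gray
    7 gray
      8 gray
        1 gray
          2 gray
            2→8: 8 is gray → back edge
First back edge: 2 → 8.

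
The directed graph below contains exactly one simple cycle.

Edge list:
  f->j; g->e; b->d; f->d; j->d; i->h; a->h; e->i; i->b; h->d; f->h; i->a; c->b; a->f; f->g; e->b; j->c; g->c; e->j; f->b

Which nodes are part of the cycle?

a, e, f, g, i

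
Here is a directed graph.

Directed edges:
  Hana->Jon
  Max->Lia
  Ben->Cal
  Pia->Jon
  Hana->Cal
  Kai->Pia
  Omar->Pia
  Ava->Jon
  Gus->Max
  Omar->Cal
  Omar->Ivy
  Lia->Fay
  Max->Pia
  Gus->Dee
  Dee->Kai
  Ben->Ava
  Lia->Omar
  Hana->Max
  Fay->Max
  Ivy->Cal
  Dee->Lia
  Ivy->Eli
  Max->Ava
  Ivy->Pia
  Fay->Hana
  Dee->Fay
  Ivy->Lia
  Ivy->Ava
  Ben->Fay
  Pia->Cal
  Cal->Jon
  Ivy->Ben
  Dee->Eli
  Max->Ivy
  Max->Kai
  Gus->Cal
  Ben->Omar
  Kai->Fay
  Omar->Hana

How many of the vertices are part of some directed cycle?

8

A vertex is on a directed cycle iff it belongs to a strongly connected component of size ≥ 2 (or has a self-loop).
The vertices on cycles are {Ben, Fay, Ivy, Kai, Lia, Max, Hana, Omar} — 8 in total.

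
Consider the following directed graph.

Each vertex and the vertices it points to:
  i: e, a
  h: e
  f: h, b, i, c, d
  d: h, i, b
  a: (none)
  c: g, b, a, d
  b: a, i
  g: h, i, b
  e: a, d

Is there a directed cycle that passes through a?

a lies on a cycle iff there is a path from a back to itself.
Exploring from a, it never reaches itself; equivalently, its strongly connected component is a singleton.

No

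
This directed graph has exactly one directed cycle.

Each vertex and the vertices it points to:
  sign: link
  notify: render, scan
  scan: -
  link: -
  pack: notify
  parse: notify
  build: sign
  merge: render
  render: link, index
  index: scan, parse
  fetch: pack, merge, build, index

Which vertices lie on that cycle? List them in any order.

DFS with gray/black marking from index:
index gray
  scan gray
  scan black
  parse gray
    notify gray
      render gray
        link gray
        link black
        render→index: index is gray → back edge
Back edge closes the cycle index → parse → notify → render → index; its vertices are {index, parse, notify, render}.

index, parse, notify, render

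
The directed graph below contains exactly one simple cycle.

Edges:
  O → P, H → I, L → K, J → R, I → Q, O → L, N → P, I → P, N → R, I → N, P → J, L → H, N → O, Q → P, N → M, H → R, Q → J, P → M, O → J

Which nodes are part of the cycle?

H, I, L, N, O

DFS with gray/black marking from O:
O gray
  L gray
    K gray
    K black
    H gray
      R gray
      R black
      I gray
        P gray
          M gray
          M black
          J gray
            J→R: R black — skip
          J black
        P black
        N gray
          N→R: R black — skip
          N→M: M black — skip
          N→P: P black — skip
          N→O: O is gray → back edge
Back edge closes the cycle O → L → H → I → N → O; its vertices are {H, I, L, N, O}.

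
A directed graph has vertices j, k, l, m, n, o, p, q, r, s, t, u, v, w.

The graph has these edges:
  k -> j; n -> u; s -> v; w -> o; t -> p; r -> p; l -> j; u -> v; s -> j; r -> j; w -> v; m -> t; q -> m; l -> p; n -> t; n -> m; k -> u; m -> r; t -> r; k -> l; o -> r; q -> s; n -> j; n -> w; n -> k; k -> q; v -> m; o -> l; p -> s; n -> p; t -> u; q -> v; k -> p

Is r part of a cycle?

r is on a cycle iff r can reach itself via ≥1 edge.
r → p → s → v → m → r — yes.

Yes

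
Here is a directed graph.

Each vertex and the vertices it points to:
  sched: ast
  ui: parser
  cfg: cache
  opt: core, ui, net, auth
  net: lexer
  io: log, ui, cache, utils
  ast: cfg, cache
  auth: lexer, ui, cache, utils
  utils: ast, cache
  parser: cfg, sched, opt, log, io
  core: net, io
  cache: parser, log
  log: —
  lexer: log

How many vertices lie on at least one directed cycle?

11

A vertex is on a directed cycle iff it belongs to a strongly connected component of size ≥ 2 (or has a self-loop).
The vertices on cycles are {io, ui, ast, cfg, opt, auth, core, cache, sched, utils, parser} — 11 in total.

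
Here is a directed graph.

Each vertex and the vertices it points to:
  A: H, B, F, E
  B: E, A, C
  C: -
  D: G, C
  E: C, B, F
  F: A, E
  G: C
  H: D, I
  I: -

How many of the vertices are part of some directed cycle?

4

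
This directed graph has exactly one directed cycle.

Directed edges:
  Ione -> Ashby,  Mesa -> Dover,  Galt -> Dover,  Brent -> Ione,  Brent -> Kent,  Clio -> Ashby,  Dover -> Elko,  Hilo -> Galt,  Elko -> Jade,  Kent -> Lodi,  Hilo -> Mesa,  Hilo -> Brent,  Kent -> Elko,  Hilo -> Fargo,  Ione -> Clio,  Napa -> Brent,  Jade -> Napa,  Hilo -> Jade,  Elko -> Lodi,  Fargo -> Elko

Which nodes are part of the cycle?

Elko, Jade, Kent, Napa, Brent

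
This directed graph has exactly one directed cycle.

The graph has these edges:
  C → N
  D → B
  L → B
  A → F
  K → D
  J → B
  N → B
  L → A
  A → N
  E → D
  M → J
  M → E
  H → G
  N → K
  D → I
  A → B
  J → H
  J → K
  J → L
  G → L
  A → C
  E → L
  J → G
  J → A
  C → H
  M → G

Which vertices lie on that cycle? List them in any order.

A, C, G, H, L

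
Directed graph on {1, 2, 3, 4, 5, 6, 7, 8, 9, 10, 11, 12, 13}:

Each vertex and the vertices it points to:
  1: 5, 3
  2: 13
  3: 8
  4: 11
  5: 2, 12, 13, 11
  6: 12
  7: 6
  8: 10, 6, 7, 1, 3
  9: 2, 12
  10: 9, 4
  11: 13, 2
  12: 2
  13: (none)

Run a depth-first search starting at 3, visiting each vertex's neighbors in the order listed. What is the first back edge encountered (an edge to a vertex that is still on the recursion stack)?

1->3

DFS from 3 (visiting each vertex's neighbors in the order listed); mark gray on enter, black on exit:
3 gray
  8 gray
    10 gray
      9 gray
        2 gray
          13 gray
          13 black
        2 black
        12 gray
          12→2: 2 black — skip
        12 black
      9 black
      4 gray
        11 gray
          11→13: 13 black — skip
          11→2: 2 black — skip
        11 black
      4 black
    10 black
    6 gray
      6→12: 12 black — skip
    6 black
    7 gray
      7→6: 6 black — skip
    7 black
    1 gray
      5 gray
        5→2: 2 black — skip
        5→12: 12 black — skip
        5→13: 13 black — skip
        5→11: 11 black — skip
      5 black
      1→3: 3 is gray → back edge
First back edge: 1 → 3.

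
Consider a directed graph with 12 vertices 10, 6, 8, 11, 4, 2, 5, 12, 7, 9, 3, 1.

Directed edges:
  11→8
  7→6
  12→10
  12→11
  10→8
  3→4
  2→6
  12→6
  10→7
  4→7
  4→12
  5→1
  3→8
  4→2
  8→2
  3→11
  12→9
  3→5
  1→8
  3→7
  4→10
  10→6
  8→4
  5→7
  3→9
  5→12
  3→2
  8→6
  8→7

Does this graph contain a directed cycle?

DFS with white/gray/black marking, starting from 10:
10 gray
  6 gray
  6 black
  7 gray
    7→6: 6 black — skip
  7 black
  8 gray
    8→6: 6 black — skip
    8→7: 7 black — skip
    4 gray
      4→7: 7 black — skip
      4→10: 10 is gray → back edge
Back edge found, so a cycle exists: 10 → 8 → 4 → 10.

Yes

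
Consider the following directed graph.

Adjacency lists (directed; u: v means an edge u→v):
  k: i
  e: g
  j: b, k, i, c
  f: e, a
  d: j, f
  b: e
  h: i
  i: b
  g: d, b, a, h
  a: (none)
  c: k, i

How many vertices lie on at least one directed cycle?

A vertex is on a directed cycle iff it belongs to a strongly connected component of size ≥ 2 (or has a self-loop).
The vertices on cycles are {b, c, d, e, f, g, h, i, j, k} — 10 in total.

10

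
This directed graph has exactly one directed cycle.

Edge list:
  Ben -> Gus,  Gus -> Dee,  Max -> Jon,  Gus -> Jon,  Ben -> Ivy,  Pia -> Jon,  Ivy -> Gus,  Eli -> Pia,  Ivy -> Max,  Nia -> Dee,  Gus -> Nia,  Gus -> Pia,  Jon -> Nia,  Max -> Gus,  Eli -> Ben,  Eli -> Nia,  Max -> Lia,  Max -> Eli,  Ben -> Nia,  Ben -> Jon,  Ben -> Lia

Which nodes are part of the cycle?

DFS with gray/black marking from Ben:
Ben gray
  Gus gray
    Dee gray
    Dee black
    Jon gray
      Nia gray
        Nia→Dee: Dee black — skip
      Nia black
    Jon black
    Pia gray
      Pia→Jon: Jon black — skip
    Pia black
    Gus→Nia: Nia black — skip
  Gus black
  Ben→Jon: Jon black — skip
  Ivy gray
    Ivy→Gus: Gus black — skip
    Max gray
      Max→Gus: Gus black — skip
      Lia gray
      Lia black
      Eli gray
        Eli→Ben: Ben is gray → back edge
Back edge closes the cycle Ben → Ivy → Max → Eli → Ben; its vertices are {Ben, Eli, Ivy, Max}.

Ben, Eli, Ivy, Max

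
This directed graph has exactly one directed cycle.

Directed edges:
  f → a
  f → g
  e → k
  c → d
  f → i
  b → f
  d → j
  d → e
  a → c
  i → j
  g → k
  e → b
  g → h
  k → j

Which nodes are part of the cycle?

DFS with gray/black marking from f:
f gray
  a gray
    c gray
      d gray
        j gray
        j black
        e gray
          b gray
            b→f: f is gray → back edge
Back edge closes the cycle f → a → c → d → e → b → f; its vertices are {a, b, c, d, e, f}.

a, b, c, d, e, f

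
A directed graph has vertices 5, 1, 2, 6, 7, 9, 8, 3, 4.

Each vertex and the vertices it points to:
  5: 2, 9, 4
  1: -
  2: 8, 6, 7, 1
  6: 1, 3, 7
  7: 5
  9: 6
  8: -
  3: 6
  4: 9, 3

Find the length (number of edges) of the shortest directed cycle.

2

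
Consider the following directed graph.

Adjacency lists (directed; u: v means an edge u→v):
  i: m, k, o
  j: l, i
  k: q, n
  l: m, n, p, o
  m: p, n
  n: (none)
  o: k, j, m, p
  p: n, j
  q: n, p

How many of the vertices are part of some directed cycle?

A vertex is on a directed cycle iff it belongs to a strongly connected component of size ≥ 2 (or has a self-loop).
The vertices on cycles are {i, j, k, l, m, o, p, q} — 8 in total.

8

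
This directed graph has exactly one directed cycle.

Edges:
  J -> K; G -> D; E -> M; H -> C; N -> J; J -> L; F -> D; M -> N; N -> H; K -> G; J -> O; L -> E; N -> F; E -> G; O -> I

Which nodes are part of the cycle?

DFS with gray/black marking from N:
N gray
  H gray
    C gray
    C black
  H black
  J gray
    K gray
      G gray
        D gray
        D black
      G black
    K black
    O gray
      I gray
      I black
    O black
    L gray
      E gray
        E→G: G black — skip
        M gray
          M→N: N is gray → back edge
Back edge closes the cycle N → J → L → E → M → N; its vertices are {E, J, L, M, N}.

E, J, L, M, N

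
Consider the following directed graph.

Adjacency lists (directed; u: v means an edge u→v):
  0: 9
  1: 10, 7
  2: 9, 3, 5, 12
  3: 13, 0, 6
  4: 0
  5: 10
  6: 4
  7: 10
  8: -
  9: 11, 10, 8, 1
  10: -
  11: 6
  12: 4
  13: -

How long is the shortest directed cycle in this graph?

For each vertex v, BFS finds the shortest path from v back to v.
The shortest such closed walk is 9 → 11 → 6 → 4 → 0 → 9, length 5.

5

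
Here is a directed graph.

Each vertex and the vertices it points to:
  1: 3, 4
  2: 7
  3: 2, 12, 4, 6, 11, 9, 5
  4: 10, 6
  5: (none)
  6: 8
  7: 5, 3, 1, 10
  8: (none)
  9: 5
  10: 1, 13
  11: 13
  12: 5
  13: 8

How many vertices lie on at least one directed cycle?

6

A vertex is on a directed cycle iff it belongs to a strongly connected component of size ≥ 2 (or has a self-loop).
The vertices on cycles are {1, 2, 3, 4, 7, 10} — 6 in total.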